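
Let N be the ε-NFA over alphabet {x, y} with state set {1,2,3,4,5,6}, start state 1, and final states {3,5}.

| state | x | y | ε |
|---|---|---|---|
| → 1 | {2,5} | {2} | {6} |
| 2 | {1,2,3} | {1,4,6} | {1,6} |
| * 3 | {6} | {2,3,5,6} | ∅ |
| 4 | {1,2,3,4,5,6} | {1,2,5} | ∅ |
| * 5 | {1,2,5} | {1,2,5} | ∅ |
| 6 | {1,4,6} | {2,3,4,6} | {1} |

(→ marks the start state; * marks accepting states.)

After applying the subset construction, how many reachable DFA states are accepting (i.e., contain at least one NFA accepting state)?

3

Start state of the DFA: {1,6} (ε-closure of the NFA start).
{1,6} --x--> {1,2,4,5,6}  [new]
{1,6} --y--> {1,2,3,4,6}  [new]
{1,2,4,5,6} --x--> {1,2,3,4,5,6}  [new]
{1,2,4,5,6} --y--> {1,2,3,4,5,6}  [seen]
{1,2,3,4,6} --x--> {1,2,3,4,5,6}  [seen]
{1,2,3,4,6} --y--> {1,2,3,4,5,6}  [seen]
{1,2,3,4,5,6} --x--> {1,2,3,4,5,6}  [seen]
{1,2,3,4,5,6} --y--> {1,2,3,4,5,6}  [seen]
Reachable DFA states: {1,6}, {1,2,4,5,6}, {1,2,3,4,6}, {1,2,3,4,5,6}.
Accepting DFA states (contain an NFA accepting state): {1,2,4,5,6}, {1,2,3,4,6}, {1,2,3,4,5,6}.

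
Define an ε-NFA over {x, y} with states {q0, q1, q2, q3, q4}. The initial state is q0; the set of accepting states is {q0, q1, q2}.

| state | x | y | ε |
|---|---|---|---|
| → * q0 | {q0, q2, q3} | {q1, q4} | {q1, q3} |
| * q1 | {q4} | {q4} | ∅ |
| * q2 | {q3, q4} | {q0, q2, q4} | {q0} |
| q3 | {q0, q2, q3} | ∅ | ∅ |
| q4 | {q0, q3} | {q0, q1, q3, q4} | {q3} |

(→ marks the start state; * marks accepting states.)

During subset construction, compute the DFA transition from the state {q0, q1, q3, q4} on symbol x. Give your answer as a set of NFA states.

δ(q0,x) = {q0, q2, q3}; δ(q1,x) = {q4}; δ(q3,x) = {q0, q2, q3}; δ(q4,x) = {q0, q3}.
Union: {q0, q2, q3, q4}.
ε-closure gives {q0, q1, q2, q3, q4}.

{q0, q1, q2, q3, q4}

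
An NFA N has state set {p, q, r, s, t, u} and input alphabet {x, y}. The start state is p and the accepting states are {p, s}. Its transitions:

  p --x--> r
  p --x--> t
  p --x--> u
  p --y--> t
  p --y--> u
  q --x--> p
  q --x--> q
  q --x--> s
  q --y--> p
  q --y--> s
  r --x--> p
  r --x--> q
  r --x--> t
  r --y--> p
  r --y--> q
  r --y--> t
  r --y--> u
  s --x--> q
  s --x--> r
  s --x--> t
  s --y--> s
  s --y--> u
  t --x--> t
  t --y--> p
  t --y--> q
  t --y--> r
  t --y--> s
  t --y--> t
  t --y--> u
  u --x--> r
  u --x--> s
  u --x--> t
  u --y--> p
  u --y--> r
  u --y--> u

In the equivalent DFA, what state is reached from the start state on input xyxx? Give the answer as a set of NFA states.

{p, q, r, s, t, u}

Start: {p}.
δ(p,x) = {r, t, u}.
Union: {r, t, u}.
After x: {r, t, u}.
δ(r,y) = {p, q, t, u}; δ(t,y) = {p, q, r, s, t, u}; δ(u,y) = {p, r, u}.
Union: {p, q, r, s, t, u}.
After y: {p, q, r, s, t, u}.
δ(p,x) = {r, t, u}; δ(q,x) = {p, q, s}; δ(r,x) = {p, q, t}; δ(s,x) = {q, r, t}; δ(t,x) = {t}; δ(u,x) = {r, s, t}.
Union: {p, q, r, s, t, u}.
After x: {p, q, r, s, t, u}.
δ(p,x) = {r, t, u}; δ(q,x) = {p, q, s}; δ(r,x) = {p, q, t}; δ(s,x) = {q, r, t}; δ(t,x) = {t}; δ(u,x) = {r, s, t}.
Union: {p, q, r, s, t, u}.
After x: {p, q, r, s, t, u}.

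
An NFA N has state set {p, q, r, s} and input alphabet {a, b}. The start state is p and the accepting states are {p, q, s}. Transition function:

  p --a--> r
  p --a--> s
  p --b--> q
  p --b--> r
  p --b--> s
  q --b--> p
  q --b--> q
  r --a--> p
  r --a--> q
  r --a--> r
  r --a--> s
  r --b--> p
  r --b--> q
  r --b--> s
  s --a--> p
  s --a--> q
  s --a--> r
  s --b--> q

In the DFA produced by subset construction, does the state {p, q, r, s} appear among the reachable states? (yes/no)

Start state of the DFA: {p}.
{p} --a--> {r, s}  [new]
{p} --b--> {q, r, s}  [new]
{r, s} --a--> {p, q, r, s}  [new]
{r, s} --b--> {p, q, s}  [new]
{q, r, s} --a--> {p, q, r, s}  [seen]
{q, r, s} --b--> {p, q, s}  [seen]
{p, q, r, s} --a--> {p, q, r, s}  [seen]
{p, q, r, s} --b--> {p, q, r, s}  [seen]
{p, q, s} --a--> {p, q, r, s}  [seen]
{p, q, s} --b--> {p, q, r, s}  [seen]
Reachable DFA states: {p}, {r, s}, {q, r, s}, {p, q, r, s}, {p, q, s}.
{p, q, r, s} is among them.

yes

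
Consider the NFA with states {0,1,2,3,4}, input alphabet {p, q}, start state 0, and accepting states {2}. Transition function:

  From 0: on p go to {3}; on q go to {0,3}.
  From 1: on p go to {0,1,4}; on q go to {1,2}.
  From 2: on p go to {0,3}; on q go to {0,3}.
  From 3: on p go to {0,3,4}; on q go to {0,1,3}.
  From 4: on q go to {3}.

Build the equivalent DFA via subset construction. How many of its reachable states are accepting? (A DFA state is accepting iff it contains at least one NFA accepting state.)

1

Start state of the DFA: {0}.
{0} --p--> {3}  [new]
{0} --q--> {0,3}  [new]
{3} --p--> {0,3,4}  [new]
{3} --q--> {0,1,3}  [new]
{0,3} --p--> {0,3,4}  [seen]
{0,3} --q--> {0,1,3}  [seen]
{0,3,4} --p--> {0,3,4}  [seen]
{0,3,4} --q--> {0,1,3}  [seen]
{0,1,3} --p--> {0,1,3,4}  [new]
{0,1,3} --q--> {0,1,2,3}  [new]
{0,1,3,4} --p--> {0,1,3,4}  [seen]
{0,1,3,4} --q--> {0,1,2,3}  [seen]
{0,1,2,3} --p--> {0,1,3,4}  [seen]
{0,1,2,3} --q--> {0,1,2,3}  [seen]
Reachable DFA states: {0}, {3}, {0,3}, {0,3,4}, {0,1,3}, {0,1,3,4}, {0,1,2,3}.
Accepting DFA states (contain an NFA accepting state): {0,1,2,3}.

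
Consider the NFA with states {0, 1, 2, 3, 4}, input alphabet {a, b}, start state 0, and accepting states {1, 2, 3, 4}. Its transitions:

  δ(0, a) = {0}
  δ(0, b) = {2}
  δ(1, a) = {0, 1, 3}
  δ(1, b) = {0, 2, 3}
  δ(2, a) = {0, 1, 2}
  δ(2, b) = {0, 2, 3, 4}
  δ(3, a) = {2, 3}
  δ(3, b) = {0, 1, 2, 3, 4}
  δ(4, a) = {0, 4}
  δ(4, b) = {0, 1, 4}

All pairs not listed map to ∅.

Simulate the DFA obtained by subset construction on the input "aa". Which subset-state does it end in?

Start: {0}.
δ(0,a) = {0}.
Union: {0}.
After a: {0}.
δ(0,a) = {0}.
Union: {0}.
After a: {0}.

{0}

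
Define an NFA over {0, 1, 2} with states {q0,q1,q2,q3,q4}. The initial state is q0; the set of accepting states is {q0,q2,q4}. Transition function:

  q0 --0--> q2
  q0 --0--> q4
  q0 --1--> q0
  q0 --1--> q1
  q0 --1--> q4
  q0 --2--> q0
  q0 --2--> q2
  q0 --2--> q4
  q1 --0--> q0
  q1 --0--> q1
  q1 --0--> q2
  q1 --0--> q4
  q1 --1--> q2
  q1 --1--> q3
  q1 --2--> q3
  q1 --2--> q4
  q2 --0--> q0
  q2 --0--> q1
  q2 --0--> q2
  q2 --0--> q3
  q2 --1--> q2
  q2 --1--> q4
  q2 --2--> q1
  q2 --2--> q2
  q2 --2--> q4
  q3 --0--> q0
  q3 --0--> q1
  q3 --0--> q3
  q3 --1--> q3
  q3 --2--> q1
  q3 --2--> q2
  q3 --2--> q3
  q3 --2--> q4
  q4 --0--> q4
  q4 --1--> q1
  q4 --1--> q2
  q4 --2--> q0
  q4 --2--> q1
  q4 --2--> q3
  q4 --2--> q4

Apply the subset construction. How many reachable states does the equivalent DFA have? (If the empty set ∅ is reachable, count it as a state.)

Start state of the DFA: {q0}.
{q0} --0--> {q2,q4}  [new]
{q0} --1--> {q0,q1,q4}  [new]
{q0} --2--> {q0,q2,q4}  [new]
{q2,q4} --0--> {q0,q1,q2,q3,q4}  [new]
{q2,q4} --1--> {q1,q2,q4}  [new]
{q2,q4} --2--> {q0,q1,q2,q3,q4}  [seen]
{q0,q1,q4} --0--> {q0,q1,q2,q4}  [new]
{q0,q1,q4} --1--> {q0,q1,q2,q3,q4}  [seen]
{q0,q1,q4} --2--> {q0,q1,q2,q3,q4}  [seen]
{q0,q2,q4} --0--> {q0,q1,q2,q3,q4}  [seen]
{q0,q2,q4} --1--> {q0,q1,q2,q4}  [seen]
{q0,q2,q4} --2--> {q0,q1,q2,q3,q4}  [seen]
{q0,q1,q2,q3,q4} --0--> {q0,q1,q2,q3,q4}  [seen]
{q0,q1,q2,q3,q4} --1--> {q0,q1,q2,q3,q4}  [seen]
{q0,q1,q2,q3,q4} --2--> {q0,q1,q2,q3,q4}  [seen]
{q1,q2,q4} --0--> {q0,q1,q2,q3,q4}  [seen]
{q1,q2,q4} --1--> {q1,q2,q3,q4}  [new]
{q1,q2,q4} --2--> {q0,q1,q2,q3,q4}  [seen]
{q0,q1,q2,q4} --0--> {q0,q1,q2,q3,q4}  [seen]
{q0,q1,q2,q4} --1--> {q0,q1,q2,q3,q4}  [seen]
{q0,q1,q2,q4} --2--> {q0,q1,q2,q3,q4}  [seen]
{q1,q2,q3,q4} --0--> {q0,q1,q2,q3,q4}  [seen]
{q1,q2,q3,q4} --1--> {q1,q2,q3,q4}  [seen]
{q1,q2,q3,q4} --2--> {q0,q1,q2,q3,q4}  [seen]
Reachable DFA states: {q0}, {q2,q4}, {q0,q1,q4}, {q0,q2,q4}, {q0,q1,q2,q3,q4}, {q1,q2,q4}, {q0,q1,q2,q4}, {q1,q2,q3,q4}.

8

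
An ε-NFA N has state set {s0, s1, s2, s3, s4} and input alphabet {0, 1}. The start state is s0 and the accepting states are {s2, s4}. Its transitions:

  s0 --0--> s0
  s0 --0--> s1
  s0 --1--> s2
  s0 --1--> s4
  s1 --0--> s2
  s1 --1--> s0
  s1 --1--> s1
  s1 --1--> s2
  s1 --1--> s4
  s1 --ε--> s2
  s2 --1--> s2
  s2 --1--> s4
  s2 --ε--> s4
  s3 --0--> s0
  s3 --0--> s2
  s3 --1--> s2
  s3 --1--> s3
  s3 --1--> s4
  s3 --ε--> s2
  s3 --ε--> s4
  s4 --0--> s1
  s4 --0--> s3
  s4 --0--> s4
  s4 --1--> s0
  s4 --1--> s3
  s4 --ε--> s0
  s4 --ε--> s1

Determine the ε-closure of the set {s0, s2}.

{s0, s1, s2, s4}

Begin with {s0, s2}.
s2 →ε {s4}; add s4.
s4 →ε {s0, s1}; add s1.
ε-closure = {s0, s1, s2, s4}.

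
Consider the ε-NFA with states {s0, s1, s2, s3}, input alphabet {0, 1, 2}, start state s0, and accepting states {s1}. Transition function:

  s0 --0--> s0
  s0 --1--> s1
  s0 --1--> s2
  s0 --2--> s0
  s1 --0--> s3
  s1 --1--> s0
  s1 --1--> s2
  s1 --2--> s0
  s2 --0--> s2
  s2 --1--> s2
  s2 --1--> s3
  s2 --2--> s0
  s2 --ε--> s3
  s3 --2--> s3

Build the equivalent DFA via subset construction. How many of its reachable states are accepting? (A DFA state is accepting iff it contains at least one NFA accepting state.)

Start state of the DFA: {s0} (ε-closure of the NFA start).
{s0} --0--> {s0}  [seen]
{s0} --1--> {s1, s2, s3}  [new]
{s0} --2--> {s0}  [seen]
{s1, s2, s3} --0--> {s2, s3}  [new]
{s1, s2, s3} --1--> {s0, s2, s3}  [new]
{s1, s2, s3} --2--> {s0, s3}  [new]
{s2, s3} --0--> {s2, s3}  [seen]
{s2, s3} --1--> {s2, s3}  [seen]
{s2, s3} --2--> {s0, s3}  [seen]
{s0, s2, s3} --0--> {s0, s2, s3}  [seen]
{s0, s2, s3} --1--> {s1, s2, s3}  [seen]
{s0, s2, s3} --2--> {s0, s3}  [seen]
{s0, s3} --0--> {s0}  [seen]
{s0, s3} --1--> {s1, s2, s3}  [seen]
{s0, s3} --2--> {s0, s3}  [seen]
Reachable DFA states: {s0}, {s1, s2, s3}, {s2, s3}, {s0, s2, s3}, {s0, s3}.
Accepting DFA states (contain an NFA accepting state): {s1, s2, s3}.

1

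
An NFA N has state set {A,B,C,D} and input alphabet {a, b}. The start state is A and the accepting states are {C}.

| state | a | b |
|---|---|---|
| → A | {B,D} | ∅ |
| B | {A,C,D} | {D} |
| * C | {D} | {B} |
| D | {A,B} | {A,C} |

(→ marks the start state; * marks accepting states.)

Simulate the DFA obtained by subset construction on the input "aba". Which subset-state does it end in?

Start: {A}.
δ(A,a) = {B,D}.
Union: {B,D}.
After a: {B,D}.
δ(B,b) = {D}; δ(D,b) = {A,C}.
Union: {A,C,D}.
After b: {A,C,D}.
δ(A,a) = {B,D}; δ(C,a) = {D}; δ(D,a) = {A,B}.
Union: {A,B,D}.
After a: {A,B,D}.

{A,B,D}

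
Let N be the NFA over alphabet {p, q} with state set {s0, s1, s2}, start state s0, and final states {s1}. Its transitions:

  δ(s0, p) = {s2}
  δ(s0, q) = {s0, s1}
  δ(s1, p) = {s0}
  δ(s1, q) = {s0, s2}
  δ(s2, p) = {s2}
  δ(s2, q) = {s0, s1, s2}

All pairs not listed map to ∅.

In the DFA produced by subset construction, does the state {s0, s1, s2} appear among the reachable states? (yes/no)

Start state of the DFA: {s0}.
{s0} --p--> {s2}  [new]
{s0} --q--> {s0, s1}  [new]
{s2} --p--> {s2}  [seen]
{s2} --q--> {s0, s1, s2}  [new]
{s0, s1} --p--> {s0, s2}  [new]
{s0, s1} --q--> {s0, s1, s2}  [seen]
{s0, s1, s2} --p--> {s0, s2}  [seen]
{s0, s1, s2} --q--> {s0, s1, s2}  [seen]
{s0, s2} --p--> {s2}  [seen]
{s0, s2} --q--> {s0, s1, s2}  [seen]
Reachable DFA states: {s0}, {s2}, {s0, s1}, {s0, s1, s2}, {s0, s2}.
{s0, s1, s2} is among them.

yes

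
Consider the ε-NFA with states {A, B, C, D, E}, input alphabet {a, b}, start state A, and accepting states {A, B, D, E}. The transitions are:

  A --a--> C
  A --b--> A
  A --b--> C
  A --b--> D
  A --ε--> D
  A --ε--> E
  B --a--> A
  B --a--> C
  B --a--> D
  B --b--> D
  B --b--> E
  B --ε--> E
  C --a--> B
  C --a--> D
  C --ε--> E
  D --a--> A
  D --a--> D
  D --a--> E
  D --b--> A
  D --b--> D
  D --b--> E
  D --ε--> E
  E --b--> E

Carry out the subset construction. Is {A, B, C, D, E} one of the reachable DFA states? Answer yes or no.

Start state of the DFA: {A, D, E} (ε-closure of the NFA start).
{A, D, E} --a--> {A, C, D, E}  [new]
{A, D, E} --b--> {A, C, D, E}  [seen]
{A, C, D, E} --a--> {A, B, C, D, E}  [new]
{A, C, D, E} --b--> {A, C, D, E}  [seen]
{A, B, C, D, E} --a--> {A, B, C, D, E}  [seen]
{A, B, C, D, E} --b--> {A, C, D, E}  [seen]
Reachable DFA states: {A, D, E}, {A, C, D, E}, {A, B, C, D, E}.
{A, B, C, D, E} is among them.

yes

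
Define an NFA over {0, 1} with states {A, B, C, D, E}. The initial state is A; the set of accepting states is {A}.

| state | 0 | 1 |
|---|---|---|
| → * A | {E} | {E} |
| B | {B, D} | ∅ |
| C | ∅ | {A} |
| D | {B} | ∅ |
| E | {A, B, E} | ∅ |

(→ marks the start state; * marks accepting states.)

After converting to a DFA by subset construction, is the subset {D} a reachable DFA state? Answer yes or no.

no

Start state of the DFA: {A}.
{A} --0--> {E}  [new]
{A} --1--> {E}  [seen]
{E} --0--> {A, B, E}  [new]
{E} --1--> ∅  [new]
{A, B, E} --0--> {A, B, D, E}  [new]
{A, B, E} --1--> {E}  [seen]
∅ --0--> ∅  [seen]
∅ --1--> ∅  [seen]
{A, B, D, E} --0--> {A, B, D, E}  [seen]
{A, B, D, E} --1--> {E}  [seen]
Reachable DFA states: {A}, {E}, {A, B, E}, ∅, {A, B, D, E}.
{D} is not among them.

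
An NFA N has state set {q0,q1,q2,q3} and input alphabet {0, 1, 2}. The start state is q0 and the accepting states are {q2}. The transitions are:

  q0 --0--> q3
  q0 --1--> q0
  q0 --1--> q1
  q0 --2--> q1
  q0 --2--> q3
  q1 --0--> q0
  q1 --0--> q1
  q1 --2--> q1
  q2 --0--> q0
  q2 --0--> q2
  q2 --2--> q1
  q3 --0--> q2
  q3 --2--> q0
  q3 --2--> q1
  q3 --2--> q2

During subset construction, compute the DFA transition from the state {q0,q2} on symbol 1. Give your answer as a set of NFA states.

δ(q0,1) = {q0,q1}; δ(q2,1) = ∅.
Union: {q0,q1}.

{q0,q1}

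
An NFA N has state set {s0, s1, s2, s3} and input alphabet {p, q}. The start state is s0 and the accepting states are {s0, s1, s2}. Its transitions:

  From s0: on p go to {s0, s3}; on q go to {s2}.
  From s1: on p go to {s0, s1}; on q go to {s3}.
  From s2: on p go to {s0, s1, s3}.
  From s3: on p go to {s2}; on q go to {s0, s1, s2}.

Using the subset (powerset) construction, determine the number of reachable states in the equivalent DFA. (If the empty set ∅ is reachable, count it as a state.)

9

Start state of the DFA: {s0}.
{s0} --p--> {s0, s3}  [new]
{s0} --q--> {s2}  [new]
{s0, s3} --p--> {s0, s2, s3}  [new]
{s0, s3} --q--> {s0, s1, s2}  [new]
{s2} --p--> {s0, s1, s3}  [new]
{s2} --q--> ∅  [new]
{s0, s2, s3} --p--> {s0, s1, s2, s3}  [new]
{s0, s2, s3} --q--> {s0, s1, s2}  [seen]
{s0, s1, s2} --p--> {s0, s1, s3}  [seen]
{s0, s1, s2} --q--> {s2, s3}  [new]
{s0, s1, s3} --p--> {s0, s1, s2, s3}  [seen]
{s0, s1, s3} --q--> {s0, s1, s2, s3}  [seen]
∅ --p--> ∅  [seen]
∅ --q--> ∅  [seen]
{s0, s1, s2, s3} --p--> {s0, s1, s2, s3}  [seen]
{s0, s1, s2, s3} --q--> {s0, s1, s2, s3}  [seen]
{s2, s3} --p--> {s0, s1, s2, s3}  [seen]
{s2, s3} --q--> {s0, s1, s2}  [seen]
Reachable DFA states: {s0}, {s0, s3}, {s2}, {s0, s2, s3}, {s0, s1, s2}, {s0, s1, s3}, ∅, {s0, s1, s2, s3}, {s2, s3}.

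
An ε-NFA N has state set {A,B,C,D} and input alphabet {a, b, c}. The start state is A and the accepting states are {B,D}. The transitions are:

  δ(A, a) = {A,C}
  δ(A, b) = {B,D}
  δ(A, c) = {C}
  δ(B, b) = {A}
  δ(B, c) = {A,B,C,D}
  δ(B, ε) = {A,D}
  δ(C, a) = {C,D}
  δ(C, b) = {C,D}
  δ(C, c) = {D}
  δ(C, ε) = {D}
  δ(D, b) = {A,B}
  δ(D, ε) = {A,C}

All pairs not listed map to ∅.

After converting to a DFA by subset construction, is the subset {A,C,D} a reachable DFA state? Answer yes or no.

yes

Start state of the DFA: {A} (ε-closure of the NFA start).
{A} --a--> {A,C,D}  [new]
{A} --b--> {A,B,C,D}  [new]
{A} --c--> {A,C,D}  [seen]
{A,C,D} --a--> {A,C,D}  [seen]
{A,C,D} --b--> {A,B,C,D}  [seen]
{A,C,D} --c--> {A,C,D}  [seen]
{A,B,C,D} --a--> {A,C,D}  [seen]
{A,B,C,D} --b--> {A,B,C,D}  [seen]
{A,B,C,D} --c--> {A,B,C,D}  [seen]
Reachable DFA states: {A}, {A,C,D}, {A,B,C,D}.
{A,C,D} is among them.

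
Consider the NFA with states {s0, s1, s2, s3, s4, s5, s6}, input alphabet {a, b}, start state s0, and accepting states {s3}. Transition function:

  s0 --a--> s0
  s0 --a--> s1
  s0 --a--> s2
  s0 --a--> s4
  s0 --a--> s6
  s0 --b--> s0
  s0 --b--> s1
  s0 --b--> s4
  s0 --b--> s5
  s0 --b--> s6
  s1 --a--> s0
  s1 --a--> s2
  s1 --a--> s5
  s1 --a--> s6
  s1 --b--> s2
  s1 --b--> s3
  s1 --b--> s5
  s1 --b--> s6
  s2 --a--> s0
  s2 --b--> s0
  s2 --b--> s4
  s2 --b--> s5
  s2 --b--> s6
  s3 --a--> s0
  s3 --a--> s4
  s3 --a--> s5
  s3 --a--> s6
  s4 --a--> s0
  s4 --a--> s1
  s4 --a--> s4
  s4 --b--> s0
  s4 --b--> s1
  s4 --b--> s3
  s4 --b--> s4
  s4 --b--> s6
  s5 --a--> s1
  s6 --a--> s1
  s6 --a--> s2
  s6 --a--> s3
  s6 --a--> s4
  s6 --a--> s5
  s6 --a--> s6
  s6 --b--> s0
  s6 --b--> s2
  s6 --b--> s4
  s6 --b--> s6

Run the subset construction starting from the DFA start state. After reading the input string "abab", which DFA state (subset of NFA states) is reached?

Start: {s0}.
δ(s0,a) = {s0, s1, s2, s4, s6}.
Union: {s0, s1, s2, s4, s6}.
After a: {s0, s1, s2, s4, s6}.
δ(s0,b) = {s0, s1, s4, s5, s6}; δ(s1,b) = {s2, s3, s5, s6}; δ(s2,b) = {s0, s4, s5, s6}; δ(s4,b) = {s0, s1, s3, s4, s6}; δ(s6,b) = {s0, s2, s4, s6}.
Union: {s0, s1, s2, s3, s4, s5, s6}.
After b: {s0, s1, s2, s3, s4, s5, s6}.
δ(s0,a) = {s0, s1, s2, s4, s6}; δ(s1,a) = {s0, s2, s5, s6}; δ(s2,a) = {s0}; δ(s3,a) = {s0, s4, s5, s6}; δ(s4,a) = {s0, s1, s4}; δ(s5,a) = {s1}; δ(s6,a) = {s1, s2, s3, s4, s5, s6}.
Union: {s0, s1, s2, s3, s4, s5, s6}.
After a: {s0, s1, s2, s3, s4, s5, s6}.
δ(s0,b) = {s0, s1, s4, s5, s6}; δ(s1,b) = {s2, s3, s5, s6}; δ(s2,b) = {s0, s4, s5, s6}; δ(s3,b) = ∅; δ(s4,b) = {s0, s1, s3, s4, s6}; δ(s5,b) = ∅; δ(s6,b) = {s0, s2, s4, s6}.
Union: {s0, s1, s2, s3, s4, s5, s6}.
After b: {s0, s1, s2, s3, s4, s5, s6}.

{s0, s1, s2, s3, s4, s5, s6}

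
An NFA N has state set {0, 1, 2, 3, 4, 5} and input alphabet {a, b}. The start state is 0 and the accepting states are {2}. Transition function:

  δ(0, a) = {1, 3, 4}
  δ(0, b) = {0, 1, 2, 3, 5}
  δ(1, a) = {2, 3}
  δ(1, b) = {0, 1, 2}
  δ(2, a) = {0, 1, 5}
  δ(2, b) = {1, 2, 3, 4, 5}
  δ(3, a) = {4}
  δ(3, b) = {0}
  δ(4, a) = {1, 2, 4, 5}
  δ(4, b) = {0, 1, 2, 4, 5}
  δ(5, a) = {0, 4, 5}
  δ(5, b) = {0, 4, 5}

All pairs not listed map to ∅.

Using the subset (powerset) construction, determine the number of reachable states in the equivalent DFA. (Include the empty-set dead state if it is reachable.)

Start state of the DFA: {0}.
{0} --a--> {1, 3, 4}  [new]
{0} --b--> {0, 1, 2, 3, 5}  [new]
{1, 3, 4} --a--> {1, 2, 3, 4, 5}  [new]
{1, 3, 4} --b--> {0, 1, 2, 4, 5}  [new]
{0, 1, 2, 3, 5} --a--> {0, 1, 2, 3, 4, 5}  [new]
{0, 1, 2, 3, 5} --b--> {0, 1, 2, 3, 4, 5}  [seen]
{1, 2, 3, 4, 5} --a--> {0, 1, 2, 3, 4, 5}  [seen]
{1, 2, 3, 4, 5} --b--> {0, 1, 2, 3, 4, 5}  [seen]
{0, 1, 2, 4, 5} --a--> {0, 1, 2, 3, 4, 5}  [seen]
{0, 1, 2, 4, 5} --b--> {0, 1, 2, 3, 4, 5}  [seen]
{0, 1, 2, 3, 4, 5} --a--> {0, 1, 2, 3, 4, 5}  [seen]
{0, 1, 2, 3, 4, 5} --b--> {0, 1, 2, 3, 4, 5}  [seen]
Reachable DFA states: {0}, {1, 3, 4}, {0, 1, 2, 3, 5}, {1, 2, 3, 4, 5}, {0, 1, 2, 4, 5}, {0, 1, 2, 3, 4, 5}.

6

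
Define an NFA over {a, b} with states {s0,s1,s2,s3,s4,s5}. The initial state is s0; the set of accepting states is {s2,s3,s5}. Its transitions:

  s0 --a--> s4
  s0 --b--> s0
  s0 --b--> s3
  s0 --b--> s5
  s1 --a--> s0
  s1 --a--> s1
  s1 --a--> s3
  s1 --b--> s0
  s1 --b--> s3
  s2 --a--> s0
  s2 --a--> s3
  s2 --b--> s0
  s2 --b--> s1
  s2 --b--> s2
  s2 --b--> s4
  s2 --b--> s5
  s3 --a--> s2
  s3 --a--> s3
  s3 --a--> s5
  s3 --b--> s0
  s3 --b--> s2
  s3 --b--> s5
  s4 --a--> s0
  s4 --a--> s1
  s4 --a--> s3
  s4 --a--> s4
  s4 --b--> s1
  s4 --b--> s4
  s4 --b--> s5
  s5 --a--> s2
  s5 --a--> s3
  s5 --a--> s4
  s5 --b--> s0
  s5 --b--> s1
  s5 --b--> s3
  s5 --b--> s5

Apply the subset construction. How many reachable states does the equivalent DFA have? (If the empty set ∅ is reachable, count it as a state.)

10

Start state of the DFA: {s0}.
{s0} --a--> {s4}  [new]
{s0} --b--> {s0,s3,s5}  [new]
{s4} --a--> {s0,s1,s3,s4}  [new]
{s4} --b--> {s1,s4,s5}  [new]
{s0,s3,s5} --a--> {s2,s3,s4,s5}  [new]
{s0,s3,s5} --b--> {s0,s1,s2,s3,s5}  [new]
{s0,s1,s3,s4} --a--> {s0,s1,s2,s3,s4,s5}  [new]
{s0,s1,s3,s4} --b--> {s0,s1,s2,s3,s4,s5}  [seen]
{s1,s4,s5} --a--> {s0,s1,s2,s3,s4}  [new]
{s1,s4,s5} --b--> {s0,s1,s3,s4,s5}  [new]
{s2,s3,s4,s5} --a--> {s0,s1,s2,s3,s4,s5}  [seen]
{s2,s3,s4,s5} --b--> {s0,s1,s2,s3,s4,s5}  [seen]
{s0,s1,s2,s3,s5} --a--> {s0,s1,s2,s3,s4,s5}  [seen]
{s0,s1,s2,s3,s5} --b--> {s0,s1,s2,s3,s4,s5}  [seen]
{s0,s1,s2,s3,s4,s5} --a--> {s0,s1,s2,s3,s4,s5}  [seen]
{s0,s1,s2,s3,s4,s5} --b--> {s0,s1,s2,s3,s4,s5}  [seen]
{s0,s1,s2,s3,s4} --a--> {s0,s1,s2,s3,s4,s5}  [seen]
{s0,s1,s2,s3,s4} --b--> {s0,s1,s2,s3,s4,s5}  [seen]
{s0,s1,s3,s4,s5} --a--> {s0,s1,s2,s3,s4,s5}  [seen]
{s0,s1,s3,s4,s5} --b--> {s0,s1,s2,s3,s4,s5}  [seen]
Reachable DFA states: {s0}, {s4}, {s0,s3,s5}, {s0,s1,s3,s4}, {s1,s4,s5}, {s2,s3,s4,s5}, {s0,s1,s2,s3,s5}, {s0,s1,s2,s3,s4,s5}, {s0,s1,s2,s3,s4}, {s0,s1,s3,s4,s5}.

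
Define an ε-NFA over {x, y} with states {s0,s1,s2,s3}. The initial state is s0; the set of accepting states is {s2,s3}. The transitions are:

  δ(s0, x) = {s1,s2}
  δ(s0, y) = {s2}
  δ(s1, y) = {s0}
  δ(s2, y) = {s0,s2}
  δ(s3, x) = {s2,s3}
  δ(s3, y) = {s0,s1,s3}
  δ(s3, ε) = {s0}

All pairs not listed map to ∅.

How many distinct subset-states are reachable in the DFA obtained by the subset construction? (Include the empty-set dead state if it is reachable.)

5

Start state of the DFA: {s0} (ε-closure of the NFA start).
{s0} --x--> {s1,s2}  [new]
{s0} --y--> {s2}  [new]
{s1,s2} --x--> ∅  [new]
{s1,s2} --y--> {s0,s2}  [new]
{s2} --x--> ∅  [seen]
{s2} --y--> {s0,s2}  [seen]
∅ --x--> ∅  [seen]
∅ --y--> ∅  [seen]
{s0,s2} --x--> {s1,s2}  [seen]
{s0,s2} --y--> {s0,s2}  [seen]
Reachable DFA states: {s0}, {s1,s2}, {s2}, ∅, {s0,s2}.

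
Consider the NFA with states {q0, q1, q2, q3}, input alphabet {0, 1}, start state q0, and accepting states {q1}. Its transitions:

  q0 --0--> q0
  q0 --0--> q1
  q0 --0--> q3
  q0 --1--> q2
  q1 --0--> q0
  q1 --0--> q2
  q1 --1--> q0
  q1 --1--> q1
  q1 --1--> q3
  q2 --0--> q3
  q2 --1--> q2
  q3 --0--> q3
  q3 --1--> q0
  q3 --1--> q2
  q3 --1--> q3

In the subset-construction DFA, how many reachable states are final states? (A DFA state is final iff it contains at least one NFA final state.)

2

Start state of the DFA: {q0}.
{q0} --0--> {q0, q1, q3}  [new]
{q0} --1--> {q2}  [new]
{q0, q1, q3} --0--> {q0, q1, q2, q3}  [new]
{q0, q1, q3} --1--> {q0, q1, q2, q3}  [seen]
{q2} --0--> {q3}  [new]
{q2} --1--> {q2}  [seen]
{q0, q1, q2, q3} --0--> {q0, q1, q2, q3}  [seen]
{q0, q1, q2, q3} --1--> {q0, q1, q2, q3}  [seen]
{q3} --0--> {q3}  [seen]
{q3} --1--> {q0, q2, q3}  [new]
{q0, q2, q3} --0--> {q0, q1, q3}  [seen]
{q0, q2, q3} --1--> {q0, q2, q3}  [seen]
Reachable DFA states: {q0}, {q0, q1, q3}, {q2}, {q0, q1, q2, q3}, {q3}, {q0, q2, q3}.
Accepting DFA states (contain an NFA accepting state): {q0, q1, q3}, {q0, q1, q2, q3}.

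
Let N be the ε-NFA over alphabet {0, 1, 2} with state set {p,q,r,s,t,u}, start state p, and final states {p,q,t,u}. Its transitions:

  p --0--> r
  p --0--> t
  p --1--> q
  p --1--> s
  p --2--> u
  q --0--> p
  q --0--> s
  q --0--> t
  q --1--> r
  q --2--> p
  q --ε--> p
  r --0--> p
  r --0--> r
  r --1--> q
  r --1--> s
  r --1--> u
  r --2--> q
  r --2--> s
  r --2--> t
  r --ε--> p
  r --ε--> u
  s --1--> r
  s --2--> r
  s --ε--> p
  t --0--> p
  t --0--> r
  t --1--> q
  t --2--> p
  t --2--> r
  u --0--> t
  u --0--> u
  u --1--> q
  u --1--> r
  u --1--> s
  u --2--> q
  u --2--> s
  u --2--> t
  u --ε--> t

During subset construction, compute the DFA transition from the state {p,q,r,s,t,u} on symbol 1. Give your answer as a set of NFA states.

{p,q,r,s,t,u}

δ(p,1) = {q,s}; δ(q,1) = {r}; δ(r,1) = {q,s,u}; δ(s,1) = {r}; δ(t,1) = {q}; δ(u,1) = {q,r,s}.
Union: {q,r,s,u}.
ε-closure gives {p,q,r,s,t,u}.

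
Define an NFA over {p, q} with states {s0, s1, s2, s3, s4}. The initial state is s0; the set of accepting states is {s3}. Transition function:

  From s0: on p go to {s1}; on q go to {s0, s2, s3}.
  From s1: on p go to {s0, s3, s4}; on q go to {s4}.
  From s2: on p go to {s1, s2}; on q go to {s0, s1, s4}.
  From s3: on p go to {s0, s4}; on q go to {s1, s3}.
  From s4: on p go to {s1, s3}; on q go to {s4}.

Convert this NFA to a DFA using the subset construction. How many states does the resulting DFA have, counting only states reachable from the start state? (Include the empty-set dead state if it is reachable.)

Start state of the DFA: {s0}.
{s0} --p--> {s1}  [new]
{s0} --q--> {s0, s2, s3}  [new]
{s1} --p--> {s0, s3, s4}  [new]
{s1} --q--> {s4}  [new]
{s0, s2, s3} --p--> {s0, s1, s2, s4}  [new]
{s0, s2, s3} --q--> {s0, s1, s2, s3, s4}  [new]
{s0, s3, s4} --p--> {s0, s1, s3, s4}  [new]
{s0, s3, s4} --q--> {s0, s1, s2, s3, s4}  [seen]
{s4} --p--> {s1, s3}  [new]
{s4} --q--> {s4}  [seen]
{s0, s1, s2, s4} --p--> {s0, s1, s2, s3, s4}  [seen]
{s0, s1, s2, s4} --q--> {s0, s1, s2, s3, s4}  [seen]
{s0, s1, s2, s3, s4} --p--> {s0, s1, s2, s3, s4}  [seen]
{s0, s1, s2, s3, s4} --q--> {s0, s1, s2, s3, s4}  [seen]
{s0, s1, s3, s4} --p--> {s0, s1, s3, s4}  [seen]
{s0, s1, s3, s4} --q--> {s0, s1, s2, s3, s4}  [seen]
{s1, s3} --p--> {s0, s3, s4}  [seen]
{s1, s3} --q--> {s1, s3, s4}  [new]
{s1, s3, s4} --p--> {s0, s1, s3, s4}  [seen]
{s1, s3, s4} --q--> {s1, s3, s4}  [seen]
Reachable DFA states: {s0}, {s1}, {s0, s2, s3}, {s0, s3, s4}, {s4}, {s0, s1, s2, s4}, {s0, s1, s2, s3, s4}, {s0, s1, s3, s4}, {s1, s3}, {s1, s3, s4}.

10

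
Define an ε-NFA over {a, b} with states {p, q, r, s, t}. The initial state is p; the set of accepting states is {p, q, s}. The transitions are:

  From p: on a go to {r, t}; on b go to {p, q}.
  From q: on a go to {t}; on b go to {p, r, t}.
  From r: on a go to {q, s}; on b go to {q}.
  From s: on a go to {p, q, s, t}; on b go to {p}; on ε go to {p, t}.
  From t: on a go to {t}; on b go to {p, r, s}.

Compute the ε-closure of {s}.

{p, s, t}

Begin with {s}.
s →ε {p, t}; add p, t.
ε-closure = {p, s, t}.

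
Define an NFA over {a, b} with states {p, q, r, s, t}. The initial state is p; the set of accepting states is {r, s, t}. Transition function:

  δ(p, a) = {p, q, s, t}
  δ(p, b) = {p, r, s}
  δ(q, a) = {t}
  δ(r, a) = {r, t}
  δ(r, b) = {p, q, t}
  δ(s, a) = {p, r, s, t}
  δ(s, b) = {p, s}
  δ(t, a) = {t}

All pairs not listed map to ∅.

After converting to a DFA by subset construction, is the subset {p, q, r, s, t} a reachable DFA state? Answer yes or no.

Start state of the DFA: {p}.
{p} --a--> {p, q, s, t}  [new]
{p} --b--> {p, r, s}  [new]
{p, q, s, t} --a--> {p, q, r, s, t}  [new]
{p, q, s, t} --b--> {p, r, s}  [seen]
{p, r, s} --a--> {p, q, r, s, t}  [seen]
{p, r, s} --b--> {p, q, r, s, t}  [seen]
{p, q, r, s, t} --a--> {p, q, r, s, t}  [seen]
{p, q, r, s, t} --b--> {p, q, r, s, t}  [seen]
Reachable DFA states: {p}, {p, q, s, t}, {p, r, s}, {p, q, r, s, t}.
{p, q, r, s, t} is among them.

yes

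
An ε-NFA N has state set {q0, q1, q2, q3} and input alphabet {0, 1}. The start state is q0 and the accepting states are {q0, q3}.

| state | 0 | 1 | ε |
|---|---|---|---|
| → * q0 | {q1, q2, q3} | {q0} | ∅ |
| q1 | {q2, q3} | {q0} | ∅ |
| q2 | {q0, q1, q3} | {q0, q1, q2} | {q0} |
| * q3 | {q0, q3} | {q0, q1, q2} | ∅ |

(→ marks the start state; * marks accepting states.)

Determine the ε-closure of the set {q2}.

Begin with {q2}.
q2 →ε {q0}; add q0.
ε-closure = {q0, q2}.

{q0, q2}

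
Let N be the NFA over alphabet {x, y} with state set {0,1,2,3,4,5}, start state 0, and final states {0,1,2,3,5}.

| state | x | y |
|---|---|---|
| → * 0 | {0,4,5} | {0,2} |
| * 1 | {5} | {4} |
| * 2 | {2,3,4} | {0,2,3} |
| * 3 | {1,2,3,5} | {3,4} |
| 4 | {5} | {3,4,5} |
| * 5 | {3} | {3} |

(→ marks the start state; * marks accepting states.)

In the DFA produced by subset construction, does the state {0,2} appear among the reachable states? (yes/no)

Start state of the DFA: {0}.
{0} --x--> {0,4,5}  [new]
{0} --y--> {0,2}  [new]
{0,4,5} --x--> {0,3,4,5}  [new]
{0,4,5} --y--> {0,2,3,4,5}  [new]
{0,2} --x--> {0,2,3,4,5}  [seen]
{0,2} --y--> {0,2,3}  [new]
{0,3,4,5} --x--> {0,1,2,3,4,5}  [new]
{0,3,4,5} --y--> {0,2,3,4,5}  [seen]
{0,2,3,4,5} --x--> {0,1,2,3,4,5}  [seen]
{0,2,3,4,5} --y--> {0,2,3,4,5}  [seen]
{0,2,3} --x--> {0,1,2,3,4,5}  [seen]
{0,2,3} --y--> {0,2,3,4}  [new]
{0,1,2,3,4,5} --x--> {0,1,2,3,4,5}  [seen]
{0,1,2,3,4,5} --y--> {0,2,3,4,5}  [seen]
{0,2,3,4} --x--> {0,1,2,3,4,5}  [seen]
{0,2,3,4} --y--> {0,2,3,4,5}  [seen]
Reachable DFA states: {0}, {0,4,5}, {0,2}, {0,3,4,5}, {0,2,3,4,5}, {0,2,3}, {0,1,2,3,4,5}, {0,2,3,4}.
{0,2} is among them.

yes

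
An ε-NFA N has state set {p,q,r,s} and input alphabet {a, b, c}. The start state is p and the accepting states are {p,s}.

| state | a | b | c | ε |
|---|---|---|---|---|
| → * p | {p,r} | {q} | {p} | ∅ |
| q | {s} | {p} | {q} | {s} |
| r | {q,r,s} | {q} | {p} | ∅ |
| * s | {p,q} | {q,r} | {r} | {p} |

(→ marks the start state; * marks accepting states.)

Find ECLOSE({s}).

{p,s}

Begin with {s}.
s →ε {p}; add p.
ε-closure = {p,s}.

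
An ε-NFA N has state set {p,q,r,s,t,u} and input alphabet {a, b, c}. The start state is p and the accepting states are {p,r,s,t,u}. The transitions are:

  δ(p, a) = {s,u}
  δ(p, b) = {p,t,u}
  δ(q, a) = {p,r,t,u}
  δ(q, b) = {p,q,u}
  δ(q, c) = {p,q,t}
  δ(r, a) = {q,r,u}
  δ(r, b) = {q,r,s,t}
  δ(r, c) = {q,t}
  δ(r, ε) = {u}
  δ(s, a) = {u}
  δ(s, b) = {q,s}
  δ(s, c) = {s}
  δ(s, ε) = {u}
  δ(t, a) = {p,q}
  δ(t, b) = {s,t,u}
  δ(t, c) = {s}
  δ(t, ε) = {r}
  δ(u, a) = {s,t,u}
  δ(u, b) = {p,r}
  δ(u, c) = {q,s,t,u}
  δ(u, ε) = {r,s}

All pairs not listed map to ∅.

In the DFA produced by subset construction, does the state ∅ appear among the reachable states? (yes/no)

yes

Start state of the DFA: {p} (ε-closure of the NFA start).
{p} --a--> {r,s,u}  [new]
{p} --b--> {p,r,s,t,u}  [new]
{p} --c--> ∅  [new]
{r,s,u} --a--> {q,r,s,t,u}  [new]
{r,s,u} --b--> {p,q,r,s,t,u}  [new]
{r,s,u} --c--> {q,r,s,t,u}  [seen]
{p,r,s,t,u} --a--> {p,q,r,s,t,u}  [seen]
{p,r,s,t,u} --b--> {p,q,r,s,t,u}  [seen]
{p,r,s,t,u} --c--> {q,r,s,t,u}  [seen]
∅ --a--> ∅  [seen]
∅ --b--> ∅  [seen]
∅ --c--> ∅  [seen]
{q,r,s,t,u} --a--> {p,q,r,s,t,u}  [seen]
{q,r,s,t,u} --b--> {p,q,r,s,t,u}  [seen]
{q,r,s,t,u} --c--> {p,q,r,s,t,u}  [seen]
{p,q,r,s,t,u} --a--> {p,q,r,s,t,u}  [seen]
{p,q,r,s,t,u} --b--> {p,q,r,s,t,u}  [seen]
{p,q,r,s,t,u} --c--> {p,q,r,s,t,u}  [seen]
Reachable DFA states: {p}, {r,s,u}, {p,r,s,t,u}, ∅, {q,r,s,t,u}, {p,q,r,s,t,u}.
∅ is among them.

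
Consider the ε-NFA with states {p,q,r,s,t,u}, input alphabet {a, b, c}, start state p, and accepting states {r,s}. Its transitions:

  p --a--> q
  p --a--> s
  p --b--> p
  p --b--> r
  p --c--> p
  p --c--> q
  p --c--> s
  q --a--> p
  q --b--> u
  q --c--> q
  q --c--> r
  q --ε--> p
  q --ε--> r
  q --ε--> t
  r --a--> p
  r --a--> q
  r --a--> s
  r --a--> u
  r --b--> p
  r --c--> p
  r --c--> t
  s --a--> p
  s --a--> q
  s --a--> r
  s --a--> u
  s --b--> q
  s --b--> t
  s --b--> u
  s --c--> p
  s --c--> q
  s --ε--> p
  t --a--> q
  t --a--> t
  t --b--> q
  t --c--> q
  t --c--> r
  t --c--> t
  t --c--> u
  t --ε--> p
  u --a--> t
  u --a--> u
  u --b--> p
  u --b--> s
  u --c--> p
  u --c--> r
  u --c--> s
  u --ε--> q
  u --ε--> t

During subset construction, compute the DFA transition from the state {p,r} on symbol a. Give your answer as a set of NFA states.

{p,q,r,s,t,u}

δ(p,a) = {q,s}; δ(r,a) = {p,q,s,u}.
Union: {p,q,s,u}.
ε-closure gives {p,q,r,s,t,u}.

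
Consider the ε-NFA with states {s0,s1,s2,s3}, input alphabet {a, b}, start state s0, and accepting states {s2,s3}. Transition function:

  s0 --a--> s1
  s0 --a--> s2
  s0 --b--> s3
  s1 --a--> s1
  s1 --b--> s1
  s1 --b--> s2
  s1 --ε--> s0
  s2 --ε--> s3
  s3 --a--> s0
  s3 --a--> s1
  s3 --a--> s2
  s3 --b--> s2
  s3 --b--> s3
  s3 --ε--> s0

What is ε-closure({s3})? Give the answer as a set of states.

{s0,s3}

Begin with {s3}.
s3 →ε {s0}; add s0.
ε-closure = {s0,s3}.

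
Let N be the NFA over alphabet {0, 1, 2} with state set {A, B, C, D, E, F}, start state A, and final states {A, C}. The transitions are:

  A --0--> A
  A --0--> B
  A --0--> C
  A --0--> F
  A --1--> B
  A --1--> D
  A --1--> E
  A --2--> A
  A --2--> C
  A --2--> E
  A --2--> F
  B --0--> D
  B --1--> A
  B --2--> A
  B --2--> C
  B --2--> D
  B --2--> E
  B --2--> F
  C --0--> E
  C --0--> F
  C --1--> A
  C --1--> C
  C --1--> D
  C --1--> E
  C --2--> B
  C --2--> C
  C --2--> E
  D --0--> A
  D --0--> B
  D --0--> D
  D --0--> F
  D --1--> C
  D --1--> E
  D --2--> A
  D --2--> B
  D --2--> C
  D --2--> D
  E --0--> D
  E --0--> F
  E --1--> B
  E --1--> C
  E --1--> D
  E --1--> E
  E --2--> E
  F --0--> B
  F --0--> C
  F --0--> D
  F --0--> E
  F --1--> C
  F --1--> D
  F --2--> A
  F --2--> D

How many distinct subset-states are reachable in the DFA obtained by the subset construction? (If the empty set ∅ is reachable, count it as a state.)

7

Start state of the DFA: {A}.
{A} --0--> {A, B, C, F}  [new]
{A} --1--> {B, D, E}  [new]
{A} --2--> {A, C, E, F}  [new]
{A, B, C, F} --0--> {A, B, C, D, E, F}  [new]
{A, B, C, F} --1--> {A, B, C, D, E}  [new]
{A, B, C, F} --2--> {A, B, C, D, E, F}  [seen]
{B, D, E} --0--> {A, B, D, F}  [new]
{B, D, E} --1--> {A, B, C, D, E}  [seen]
{B, D, E} --2--> {A, B, C, D, E, F}  [seen]
{A, C, E, F} --0--> {A, B, C, D, E, F}  [seen]
{A, C, E, F} --1--> {A, B, C, D, E}  [seen]
{A, C, E, F} --2--> {A, B, C, D, E, F}  [seen]
{A, B, C, D, E, F} --0--> {A, B, C, D, E, F}  [seen]
{A, B, C, D, E, F} --1--> {A, B, C, D, E}  [seen]
{A, B, C, D, E, F} --2--> {A, B, C, D, E, F}  [seen]
{A, B, C, D, E} --0--> {A, B, C, D, E, F}  [seen]
{A, B, C, D, E} --1--> {A, B, C, D, E}  [seen]
{A, B, C, D, E} --2--> {A, B, C, D, E, F}  [seen]
{A, B, D, F} --0--> {A, B, C, D, E, F}  [seen]
{A, B, D, F} --1--> {A, B, C, D, E}  [seen]
{A, B, D, F} --2--> {A, B, C, D, E, F}  [seen]
Reachable DFA states: {A}, {A, B, C, F}, {B, D, E}, {A, C, E, F}, {A, B, C, D, E, F}, {A, B, C, D, E}, {A, B, D, F}.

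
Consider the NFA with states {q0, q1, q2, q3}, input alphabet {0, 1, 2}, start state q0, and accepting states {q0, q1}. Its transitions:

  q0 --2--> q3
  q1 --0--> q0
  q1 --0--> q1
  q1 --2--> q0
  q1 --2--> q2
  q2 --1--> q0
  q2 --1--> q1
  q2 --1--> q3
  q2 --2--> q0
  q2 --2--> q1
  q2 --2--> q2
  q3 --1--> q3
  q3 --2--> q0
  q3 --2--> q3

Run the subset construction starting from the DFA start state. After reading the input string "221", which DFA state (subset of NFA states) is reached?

{q3}

Start: {q0}.
δ(q0,2) = {q3}.
Union: {q3}.
After 2: {q3}.
δ(q3,2) = {q0, q3}.
Union: {q0, q3}.
After 2: {q0, q3}.
δ(q0,1) = ∅; δ(q3,1) = {q3}.
Union: {q3}.
After 1: {q3}.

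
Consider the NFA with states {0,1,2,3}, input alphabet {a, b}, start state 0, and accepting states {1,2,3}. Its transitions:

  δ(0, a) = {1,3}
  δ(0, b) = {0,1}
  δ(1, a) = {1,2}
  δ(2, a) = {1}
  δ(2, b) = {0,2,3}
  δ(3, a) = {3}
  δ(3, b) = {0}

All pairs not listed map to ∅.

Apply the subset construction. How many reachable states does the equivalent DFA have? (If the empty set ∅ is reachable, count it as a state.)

6

Start state of the DFA: {0}.
{0} --a--> {1,3}  [new]
{0} --b--> {0,1}  [new]
{1,3} --a--> {1,2,3}  [new]
{1,3} --b--> {0}  [seen]
{0,1} --a--> {1,2,3}  [seen]
{0,1} --b--> {0,1}  [seen]
{1,2,3} --a--> {1,2,3}  [seen]
{1,2,3} --b--> {0,2,3}  [new]
{0,2,3} --a--> {1,3}  [seen]
{0,2,3} --b--> {0,1,2,3}  [new]
{0,1,2,3} --a--> {1,2,3}  [seen]
{0,1,2,3} --b--> {0,1,2,3}  [seen]
Reachable DFA states: {0}, {1,3}, {0,1}, {1,2,3}, {0,2,3}, {0,1,2,3}.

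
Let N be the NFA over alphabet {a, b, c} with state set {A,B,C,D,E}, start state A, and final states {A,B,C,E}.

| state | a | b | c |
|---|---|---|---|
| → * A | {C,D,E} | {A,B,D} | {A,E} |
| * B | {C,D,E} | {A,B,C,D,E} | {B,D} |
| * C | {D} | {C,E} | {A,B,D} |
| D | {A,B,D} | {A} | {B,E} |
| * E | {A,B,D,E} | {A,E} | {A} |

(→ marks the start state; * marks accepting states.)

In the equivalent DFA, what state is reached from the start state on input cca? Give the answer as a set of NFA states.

{A,B,C,D,E}

Start: {A}.
δ(A,c) = {A,E}.
Union: {A,E}.
After c: {A,E}.
δ(A,c) = {A,E}; δ(E,c) = {A}.
Union: {A,E}.
After c: {A,E}.
δ(A,a) = {C,D,E}; δ(E,a) = {A,B,D,E}.
Union: {A,B,C,D,E}.
After a: {A,B,C,D,E}.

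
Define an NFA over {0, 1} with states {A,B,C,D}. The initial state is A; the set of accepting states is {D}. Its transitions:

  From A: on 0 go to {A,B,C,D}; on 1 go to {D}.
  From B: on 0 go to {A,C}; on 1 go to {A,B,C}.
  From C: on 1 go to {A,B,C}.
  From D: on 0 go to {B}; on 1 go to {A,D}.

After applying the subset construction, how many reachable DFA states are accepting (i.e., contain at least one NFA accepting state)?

3

Start state of the DFA: {A}.
{A} --0--> {A,B,C,D}  [new]
{A} --1--> {D}  [new]
{A,B,C,D} --0--> {A,B,C,D}  [seen]
{A,B,C,D} --1--> {A,B,C,D}  [seen]
{D} --0--> {B}  [new]
{D} --1--> {A,D}  [new]
{B} --0--> {A,C}  [new]
{B} --1--> {A,B,C}  [new]
{A,D} --0--> {A,B,C,D}  [seen]
{A,D} --1--> {A,D}  [seen]
{A,C} --0--> {A,B,C,D}  [seen]
{A,C} --1--> {A,B,C,D}  [seen]
{A,B,C} --0--> {A,B,C,D}  [seen]
{A,B,C} --1--> {A,B,C,D}  [seen]
Reachable DFA states: {A}, {A,B,C,D}, {D}, {B}, {A,D}, {A,C}, {A,B,C}.
Accepting DFA states (contain an NFA accepting state): {A,B,C,D}, {D}, {A,D}.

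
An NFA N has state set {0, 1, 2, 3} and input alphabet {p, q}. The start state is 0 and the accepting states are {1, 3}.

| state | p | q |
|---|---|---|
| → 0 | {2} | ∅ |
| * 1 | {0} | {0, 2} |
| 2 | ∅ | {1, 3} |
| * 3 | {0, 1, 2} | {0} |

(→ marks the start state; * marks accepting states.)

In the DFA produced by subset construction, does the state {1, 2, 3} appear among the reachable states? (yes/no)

no

Start state of the DFA: {0}.
{0} --p--> {2}  [new]
{0} --q--> ∅  [new]
{2} --p--> ∅  [seen]
{2} --q--> {1, 3}  [new]
∅ --p--> ∅  [seen]
∅ --q--> ∅  [seen]
{1, 3} --p--> {0, 1, 2}  [new]
{1, 3} --q--> {0, 2}  [new]
{0, 1, 2} --p--> {0, 2}  [seen]
{0, 1, 2} --q--> {0, 1, 2, 3}  [new]
{0, 2} --p--> {2}  [seen]
{0, 2} --q--> {1, 3}  [seen]
{0, 1, 2, 3} --p--> {0, 1, 2}  [seen]
{0, 1, 2, 3} --q--> {0, 1, 2, 3}  [seen]
Reachable DFA states: {0}, {2}, ∅, {1, 3}, {0, 1, 2}, {0, 2}, {0, 1, 2, 3}.
{1, 2, 3} is not among them.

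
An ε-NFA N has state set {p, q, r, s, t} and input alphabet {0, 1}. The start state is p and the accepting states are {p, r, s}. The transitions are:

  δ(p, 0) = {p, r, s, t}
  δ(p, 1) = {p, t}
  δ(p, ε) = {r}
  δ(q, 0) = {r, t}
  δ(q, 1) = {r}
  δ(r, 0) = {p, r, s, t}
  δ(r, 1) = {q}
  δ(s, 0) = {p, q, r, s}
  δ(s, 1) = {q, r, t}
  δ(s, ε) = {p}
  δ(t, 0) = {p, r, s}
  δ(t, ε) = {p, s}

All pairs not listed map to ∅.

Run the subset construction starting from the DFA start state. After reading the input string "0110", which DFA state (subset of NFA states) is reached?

{p, q, r, s, t}

Start: {p, r}.
δ(p,0) = {p, r, s, t}; δ(r,0) = {p, r, s, t}.
Union: {p, r, s, t}.
After 0: {p, r, s, t}.
δ(p,1) = {p, t}; δ(r,1) = {q}; δ(s,1) = {q, r, t}; δ(t,1) = ∅.
Union: {p, q, r, t}.
ε-closure gives {p, q, r, s, t}.
After 1: {p, q, r, s, t}.
δ(p,1) = {p, t}; δ(q,1) = {r}; δ(r,1) = {q}; δ(s,1) = {q, r, t}; δ(t,1) = ∅.
Union: {p, q, r, t}.
ε-closure gives {p, q, r, s, t}.
After 1: {p, q, r, s, t}.
δ(p,0) = {p, r, s, t}; δ(q,0) = {r, t}; δ(r,0) = {p, r, s, t}; δ(s,0) = {p, q, r, s}; δ(t,0) = {p, r, s}.
Union: {p, q, r, s, t}.
After 0: {p, q, r, s, t}.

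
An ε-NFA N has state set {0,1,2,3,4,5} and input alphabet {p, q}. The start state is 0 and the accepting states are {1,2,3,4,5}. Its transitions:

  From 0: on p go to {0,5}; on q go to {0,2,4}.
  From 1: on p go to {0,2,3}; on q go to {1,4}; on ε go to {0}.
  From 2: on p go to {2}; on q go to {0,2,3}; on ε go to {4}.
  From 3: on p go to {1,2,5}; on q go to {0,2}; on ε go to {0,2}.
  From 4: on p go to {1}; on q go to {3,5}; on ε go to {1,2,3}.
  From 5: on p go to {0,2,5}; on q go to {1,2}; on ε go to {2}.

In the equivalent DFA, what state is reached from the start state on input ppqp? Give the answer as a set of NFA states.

{0,1,2,3,4,5}

Start: {0}.
δ(0,p) = {0,5}.
Union: {0,5}.
ε-closure gives {0,1,2,3,4,5}.
After p: {0,1,2,3,4,5}.
δ(0,p) = {0,5}; δ(1,p) = {0,2,3}; δ(2,p) = {2}; δ(3,p) = {1,2,5}; δ(4,p) = {1}; δ(5,p) = {0,2,5}.
Union: {0,1,2,3,5}.
ε-closure gives {0,1,2,3,4,5}.
After p: {0,1,2,3,4,5}.
δ(0,q) = {0,2,4}; δ(1,q) = {1,4}; δ(2,q) = {0,2,3}; δ(3,q) = {0,2}; δ(4,q) = {3,5}; δ(5,q) = {1,2}.
Union: {0,1,2,3,4,5}.
After q: {0,1,2,3,4,5}.
δ(0,p) = {0,5}; δ(1,p) = {0,2,3}; δ(2,p) = {2}; δ(3,p) = {1,2,5}; δ(4,p) = {1}; δ(5,p) = {0,2,5}.
Union: {0,1,2,3,5}.
ε-closure gives {0,1,2,3,4,5}.
After p: {0,1,2,3,4,5}.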